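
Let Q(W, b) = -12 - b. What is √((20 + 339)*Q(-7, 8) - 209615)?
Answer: I*√216795 ≈ 465.61*I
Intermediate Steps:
√((20 + 339)*Q(-7, 8) - 209615) = √((20 + 339)*(-12 - 1*8) - 209615) = √(359*(-12 - 8) - 209615) = √(359*(-20) - 209615) = √(-7180 - 209615) = √(-216795) = I*√216795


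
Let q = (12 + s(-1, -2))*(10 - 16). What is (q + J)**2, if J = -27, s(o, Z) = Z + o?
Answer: 6561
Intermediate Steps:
q = -54 (q = (12 + (-2 - 1))*(10 - 16) = (12 - 3)*(-6) = 9*(-6) = -54)
(q + J)**2 = (-54 - 27)**2 = (-81)**2 = 6561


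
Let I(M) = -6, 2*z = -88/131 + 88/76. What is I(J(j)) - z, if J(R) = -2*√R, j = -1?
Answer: -15539/2489 ≈ -6.2431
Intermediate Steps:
z = 605/2489 (z = (-88/131 + 88/76)/2 = (-88*1/131 + 88*(1/76))/2 = (-88/131 + 22/19)/2 = (½)*(1210/2489) = 605/2489 ≈ 0.24307)
I(J(j)) - z = -6 - 1*605/2489 = -6 - 605/2489 = -15539/2489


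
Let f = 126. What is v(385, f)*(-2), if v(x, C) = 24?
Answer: -48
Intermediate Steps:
v(385, f)*(-2) = 24*(-2) = -48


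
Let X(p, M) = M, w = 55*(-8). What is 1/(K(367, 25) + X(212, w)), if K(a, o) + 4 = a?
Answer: -1/77 ≈ -0.012987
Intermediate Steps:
K(a, o) = -4 + a
w = -440
1/(K(367, 25) + X(212, w)) = 1/((-4 + 367) - 440) = 1/(363 - 440) = 1/(-77) = -1/77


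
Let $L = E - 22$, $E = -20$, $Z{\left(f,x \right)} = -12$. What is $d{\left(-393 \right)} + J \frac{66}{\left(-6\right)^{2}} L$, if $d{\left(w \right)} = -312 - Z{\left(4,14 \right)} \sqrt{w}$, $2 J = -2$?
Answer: $-235 + 12 i \sqrt{393} \approx -235.0 + 237.89 i$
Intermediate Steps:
$J = -1$ ($J = \frac{1}{2} \left(-2\right) = -1$)
$L = -42$ ($L = -20 - 22 = -42$)
$d{\left(w \right)} = -312 + 12 \sqrt{w}$ ($d{\left(w \right)} = -312 - - 12 \sqrt{w} = -312 + 12 \sqrt{w}$)
$d{\left(-393 \right)} + J \frac{66}{\left(-6\right)^{2}} L = \left(-312 + 12 \sqrt{-393}\right) + - \frac{66}{\left(-6\right)^{2}} \left(-42\right) = \left(-312 + 12 i \sqrt{393}\right) + - \frac{66}{36} \left(-42\right) = \left(-312 + 12 i \sqrt{393}\right) + \left(-1\right) \frac{11}{6} \left(-42\right) = \left(-312 + 12 i \sqrt{393}\right) - -77 = \left(-312 + 12 i \sqrt{393}\right) + 77 = -235 + 12 i \sqrt{393}$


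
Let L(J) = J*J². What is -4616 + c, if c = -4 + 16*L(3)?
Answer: -4188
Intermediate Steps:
L(J) = J³
c = 428 (c = -4 + 16*3³ = -4 + 16*27 = -4 + 432 = 428)
-4616 + c = -4616 + 428 = -4188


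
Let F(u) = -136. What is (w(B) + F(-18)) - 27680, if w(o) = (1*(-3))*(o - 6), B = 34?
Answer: -27900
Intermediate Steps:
w(o) = 18 - 3*o (w(o) = -3*(-6 + o) = 18 - 3*o)
(w(B) + F(-18)) - 27680 = ((18 - 3*34) - 136) - 27680 = ((18 - 102) - 136) - 27680 = (-84 - 136) - 27680 = -220 - 27680 = -27900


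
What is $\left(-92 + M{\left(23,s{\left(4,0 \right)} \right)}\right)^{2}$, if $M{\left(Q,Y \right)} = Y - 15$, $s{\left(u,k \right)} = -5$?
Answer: $12544$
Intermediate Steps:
$M{\left(Q,Y \right)} = -15 + Y$
$\left(-92 + M{\left(23,s{\left(4,0 \right)} \right)}\right)^{2} = \left(-92 - 20\right)^{2} = \left(-112\right)^{2} = 12544$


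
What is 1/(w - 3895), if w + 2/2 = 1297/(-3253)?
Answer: -3253/12674985 ≈ -0.00025665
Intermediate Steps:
w = -4550/3253 (w = -1 + 1297/(-3253) = -1 + 1297*(-1/3253) = -1 - 1297/3253 = -4550/3253 ≈ -1.3987)
1/(w - 3895) = 1/(-4550/3253 - 3895) = 1/(-12674985/3253) = -3253/12674985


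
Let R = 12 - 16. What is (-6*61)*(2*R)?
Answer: 2928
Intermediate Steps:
R = -4
(-6*61)*(2*R) = (-6*61)*(2*(-4)) = -366*(-8) = 2928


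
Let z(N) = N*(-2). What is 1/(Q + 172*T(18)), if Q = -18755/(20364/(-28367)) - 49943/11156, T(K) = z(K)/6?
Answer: 14198799/356236370495 ≈ 3.9858e-5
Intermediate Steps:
z(N) = -2*N
T(K) = -K/3 (T(K) = -2*K/6 = -2*K*(⅙) = -K/3)
Q = 370889531063/14198799 (Q = -18755/(20364*(-1/28367)) - 49943*1/11156 = -18755/(-20364/28367) - 49943/11156 = -18755*(-28367/20364) - 49943/11156 = 532023085/20364 - 49943/11156 = 370889531063/14198799 ≈ 26121.)
1/(Q + 172*T(18)) = 1/(370889531063/14198799 + 172*(-⅓*18)) = 1/(370889531063/14198799 + 172*(-6)) = 1/(370889531063/14198799 - 1032) = 1/(356236370495/14198799) = 14198799/356236370495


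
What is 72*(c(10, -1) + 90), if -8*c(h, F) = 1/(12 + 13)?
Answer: 161991/25 ≈ 6479.6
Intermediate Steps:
c(h, F) = -1/200 (c(h, F) = -1/(8*(12 + 13)) = -⅛/25 = -⅛*1/25 = -1/200)
72*(c(10, -1) + 90) = 72*(-1/200 + 90) = 72*(17999/200) = 161991/25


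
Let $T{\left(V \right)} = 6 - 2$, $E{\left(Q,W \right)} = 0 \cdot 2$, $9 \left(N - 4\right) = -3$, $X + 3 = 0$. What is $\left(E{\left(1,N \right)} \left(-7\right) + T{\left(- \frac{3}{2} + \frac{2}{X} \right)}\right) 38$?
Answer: $152$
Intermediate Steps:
$X = -3$ ($X = -3 + 0 = -3$)
$N = \frac{11}{3}$ ($N = 4 + \frac{1}{9} \left(-3\right) = 4 - \frac{1}{3} = \frac{11}{3} \approx 3.6667$)
$E{\left(Q,W \right)} = 0$
$T{\left(V \right)} = 4$ ($T{\left(V \right)} = 6 - 2 = 4$)
$\left(E{\left(1,N \right)} \left(-7\right) + T{\left(- \frac{3}{2} + \frac{2}{X} \right)}\right) 38 = \left(0 \left(-7\right) + 4\right) 38 = \left(0 + 4\right) 38 = 4 \cdot 38 = 152$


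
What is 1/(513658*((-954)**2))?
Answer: 1/467488364328 ≈ 2.1391e-12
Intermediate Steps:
1/(513658*((-954)**2)) = (1/513658)/910116 = (1/513658)*(1/910116) = 1/467488364328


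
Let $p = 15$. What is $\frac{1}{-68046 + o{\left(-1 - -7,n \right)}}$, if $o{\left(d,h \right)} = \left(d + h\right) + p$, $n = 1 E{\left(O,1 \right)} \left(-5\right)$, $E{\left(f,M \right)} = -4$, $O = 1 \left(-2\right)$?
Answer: $- \frac{1}{68005} \approx -1.4705 \cdot 10^{-5}$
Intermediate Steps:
$O = -2$
$n = 20$ ($n = 1 \left(-4\right) \left(-5\right) = \left(-4\right) \left(-5\right) = 20$)
$o{\left(d,h \right)} = 15 + d + h$ ($o{\left(d,h \right)} = \left(d + h\right) + 15 = 15 + d + h$)
$\frac{1}{-68046 + o{\left(-1 - -7,n \right)}} = \frac{1}{-68046 + \left(15 - -6 + 20\right)} = \frac{1}{-68046 + \left(15 + \left(-1 + 7\right) + 20\right)} = \frac{1}{-68046 + \left(15 + 6 + 20\right)} = \frac{1}{-68046 + 41} = \frac{1}{-68005} = - \frac{1}{68005}$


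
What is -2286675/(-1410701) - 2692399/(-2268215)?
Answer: 8984840496824/3199773168715 ≈ 2.8080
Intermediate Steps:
-2286675/(-1410701) - 2692399/(-2268215) = -2286675*(-1/1410701) - 2692399*(-1/2268215) = 2286675/1410701 + 2692399/2268215 = 8984840496824/3199773168715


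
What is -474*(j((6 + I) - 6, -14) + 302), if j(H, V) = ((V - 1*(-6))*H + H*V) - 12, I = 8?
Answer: -54036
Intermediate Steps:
j(H, V) = -12 + H*V + H*(6 + V) (j(H, V) = ((V + 6)*H + H*V) - 12 = ((6 + V)*H + H*V) - 12 = (H*(6 + V) + H*V) - 12 = (H*V + H*(6 + V)) - 12 = -12 + H*V + H*(6 + V))
-474*(j((6 + I) - 6, -14) + 302) = -474*((-12 + 6*((6 + 8) - 6) + 2*((6 + 8) - 6)*(-14)) + 302) = -474*((-12 + 6*(14 - 6) + 2*(14 - 6)*(-14)) + 302) = -474*((-12 + 6*8 + 2*8*(-14)) + 302) = -474*((-12 + 48 - 224) + 302) = -474*(-188 + 302) = -474*114 = -54036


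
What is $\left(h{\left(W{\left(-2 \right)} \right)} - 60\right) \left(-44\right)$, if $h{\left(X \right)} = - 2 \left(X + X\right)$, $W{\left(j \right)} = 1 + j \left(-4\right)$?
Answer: $4224$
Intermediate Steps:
$W{\left(j \right)} = 1 - 4 j$
$h{\left(X \right)} = - 4 X$ ($h{\left(X \right)} = - 2 \cdot 2 X = - 4 X$)
$\left(h{\left(W{\left(-2 \right)} \right)} - 60\right) \left(-44\right) = \left(- 4 \left(1 - -8\right) - 60\right) \left(-44\right) = \left(- 4 \left(1 + 8\right) - 60\right) \left(-44\right) = \left(\left(-4\right) 9 - 60\right) \left(-44\right) = \left(-36 - 60\right) \left(-44\right) = \left(-96\right) \left(-44\right) = 4224$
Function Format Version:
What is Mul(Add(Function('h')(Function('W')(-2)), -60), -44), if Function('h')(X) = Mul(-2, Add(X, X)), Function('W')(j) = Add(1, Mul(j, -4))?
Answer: 4224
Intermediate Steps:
Function('W')(j) = Add(1, Mul(-4, j))
Function('h')(X) = Mul(-4, X) (Function('h')(X) = Mul(-2, Mul(2, X)) = Mul(-4, X))
Mul(Add(Function('h')(Function('W')(-2)), -60), -44) = Mul(Add(Mul(-4, Add(1, Mul(-4, -2))), -60), -44) = Mul(Add(Mul(-4, Add(1, 8)), -60), -44) = Mul(Add(Mul(-4, 9), -60), -44) = Mul(Add(-36, -60), -44) = Mul(-96, -44) = 4224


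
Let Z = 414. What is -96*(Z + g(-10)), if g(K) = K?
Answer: -38784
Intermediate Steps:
-96*(Z + g(-10)) = -96*(414 - 10) = -96*404 = -38784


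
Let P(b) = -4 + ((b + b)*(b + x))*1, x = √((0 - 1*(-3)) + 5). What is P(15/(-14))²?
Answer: 380689/9604 + 5010*√2/343 ≈ 60.295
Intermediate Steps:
x = 2*√2 (x = √((0 + 3) + 5) = √(3 + 5) = √8 = 2*√2 ≈ 2.8284)
P(b) = -4 + 2*b*(b + 2*√2) (P(b) = -4 + ((b + b)*(b + 2*√2))*1 = -4 + ((2*b)*(b + 2*√2))*1 = -4 + (2*b*(b + 2*√2))*1 = -4 + 2*b*(b + 2*√2))
P(15/(-14))² = (-4 + 2*(15/(-14))² + 4*(15/(-14))*√2)² = (-4 + 2*(15*(-1/14))² + 4*(15*(-1/14))*√2)² = (-4 + 2*(-15/14)² + 4*(-15/14)*√2)² = (-4 + 2*(225/196) - 30*√2/7)² = (-4 + 225/98 - 30*√2/7)² = (-167/98 - 30*√2/7)²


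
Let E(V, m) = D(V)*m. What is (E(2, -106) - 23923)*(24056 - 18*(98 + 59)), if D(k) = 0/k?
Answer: -507885290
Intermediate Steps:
D(k) = 0
E(V, m) = 0 (E(V, m) = 0*m = 0)
(E(2, -106) - 23923)*(24056 - 18*(98 + 59)) = (0 - 23923)*(24056 - 18*(98 + 59)) = -23923*(24056 - 18*157) = -23923*(24056 - 2826) = -23923*21230 = -507885290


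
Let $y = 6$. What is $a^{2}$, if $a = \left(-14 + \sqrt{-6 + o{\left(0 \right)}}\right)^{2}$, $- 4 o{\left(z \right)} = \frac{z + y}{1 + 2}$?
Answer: $\frac{\left(28 - i \sqrt{26}\right)^{4}}{16} \approx 30814.0 - 27055.0 i$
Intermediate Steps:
$o{\left(z \right)} = - \frac{1}{2} - \frac{z}{12}$ ($o{\left(z \right)} = - \frac{\left(z + 6\right) \frac{1}{1 + 2}}{4} = - \frac{\left(6 + z\right) \frac{1}{3}}{4} = - \frac{2 + \frac{z}{3}}{4} = - \frac{1}{2} - \frac{z}{12}$)
$a = \left(-14 + \frac{i \sqrt{26}}{2}\right)^{2}$ ($a = \left(-14 + \sqrt{-6 - \frac{1}{2}}\right)^{2} = \left(-14 + \sqrt{- \frac{13}{2}}\right)^{2} = \left(-14 + \frac{i \sqrt{26}}{2}\right)^{2} \approx 189.5 - 71.386 i$)
$a^{2} = \left(\frac{\left(28 - i \sqrt{26}\right)^{2}}{4}\right)^{2} = \frac{\left(28 - i \sqrt{26}\right)^{4}}{16}$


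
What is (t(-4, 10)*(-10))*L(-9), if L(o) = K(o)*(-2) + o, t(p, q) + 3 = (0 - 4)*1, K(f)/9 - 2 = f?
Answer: 8190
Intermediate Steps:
K(f) = 18 + 9*f
t(p, q) = -7 (t(p, q) = -3 + (0 - 4)*1 = -3 - 4*1 = -3 - 4 = -7)
L(o) = -36 - 17*o (L(o) = (18 + 9*o)*(-2) + o = (-36 - 18*o) + o = -36 - 17*o)
(t(-4, 10)*(-10))*L(-9) = (-7*(-10))*(-36 - 17*(-9)) = 70*(-36 + 153) = 70*117 = 8190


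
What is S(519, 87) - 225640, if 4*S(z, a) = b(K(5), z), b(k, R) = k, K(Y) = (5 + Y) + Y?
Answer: -902545/4 ≈ -2.2564e+5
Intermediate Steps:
K(Y) = 5 + 2*Y
S(z, a) = 15/4 (S(z, a) = (5 + 2*5)/4 = (5 + 10)/4 = (¼)*15 = 15/4)
S(519, 87) - 225640 = 15/4 - 225640 = -902545/4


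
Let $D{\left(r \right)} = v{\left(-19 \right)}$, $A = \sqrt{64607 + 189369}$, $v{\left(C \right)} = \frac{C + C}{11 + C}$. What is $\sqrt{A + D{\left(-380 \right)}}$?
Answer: $\frac{\sqrt{19 + 8 \sqrt{63494}}}{2} \approx 22.555$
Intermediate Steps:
$v{\left(C \right)} = \frac{2 C}{11 + C}$
$A = 2 \sqrt{63494}$ ($A = \sqrt{253976} = 2 \sqrt{63494} \approx 503.96$)
$D{\left(r \right)} = \frac{19}{4}$ ($D{\left(r \right)} = 2 \left(-19\right) \frac{1}{11 - 19} = 2 \left(-19\right) \frac{1}{-8} = 2 \left(-19\right) \left(- \frac{1}{8}\right) = \frac{19}{4}$)
$\sqrt{A + D{\left(-380 \right)}} = \sqrt{2 \sqrt{63494} + \frac{19}{4}} = \sqrt{\frac{19}{4} + 2 \sqrt{63494}}$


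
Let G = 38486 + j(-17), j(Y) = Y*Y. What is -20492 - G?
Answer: -59267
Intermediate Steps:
j(Y) = Y²
G = 38775 (G = 38486 + (-17)² = 38486 + 289 = 38775)
-20492 - G = -20492 - 1*38775 = -20492 - 38775 = -59267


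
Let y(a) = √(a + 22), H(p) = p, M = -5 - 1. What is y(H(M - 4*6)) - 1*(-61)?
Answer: 61 + 2*I*√2 ≈ 61.0 + 2.8284*I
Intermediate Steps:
M = -6
y(a) = √(22 + a)
y(H(M - 4*6)) - 1*(-61) = √(22 + (-6 - 4*6)) - 1*(-61) = √(22 + (-6 - 24)) + 61 = √(22 - 30) + 61 = √(-8) + 61 = 2*I*√2 + 61 = 61 + 2*I*√2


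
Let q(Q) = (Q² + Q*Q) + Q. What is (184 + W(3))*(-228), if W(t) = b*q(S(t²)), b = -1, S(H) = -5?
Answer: -31692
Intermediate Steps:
q(Q) = Q + 2*Q² (q(Q) = (Q² + Q²) + Q = 2*Q² + Q = Q + 2*Q²)
W(t) = -45 (W(t) = -(-5)*(1 + 2*(-5)) = -(-5)*(1 - 10) = -(-5)*(-9) = -1*45 = -45)
(184 + W(3))*(-228) = (184 - 45)*(-228) = 139*(-228) = -31692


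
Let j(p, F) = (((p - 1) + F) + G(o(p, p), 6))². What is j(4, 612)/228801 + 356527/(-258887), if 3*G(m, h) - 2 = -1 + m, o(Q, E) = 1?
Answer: 149005834640/533102440383 ≈ 0.27951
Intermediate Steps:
G(m, h) = ⅓ + m/3 (G(m, h) = ⅔ + (-1 + m)/3 = ⅔ + (-⅓ + m/3) = ⅓ + m/3)
j(p, F) = (-⅓ + F + p)² (j(p, F) = (((p - 1) + F) + (⅓ + (⅓)*1))² = (((-1 + p) + F) + (⅓ + ⅓))² = ((-1 + F + p) + ⅔)² = (-⅓ + F + p)²)
j(4, 612)/228801 + 356527/(-258887) = ((-1 + 3*612 + 3*4)²/9)/228801 + 356527/(-258887) = ((-1 + 1836 + 12)²/9)*(1/228801) + 356527*(-1/258887) = ((⅑)*1847²)*(1/228801) - 356527/258887 = ((⅑)*3411409)*(1/228801) - 356527/258887 = (3411409/9)*(1/228801) - 356527/258887 = 3411409/2059209 - 356527/258887 = 149005834640/533102440383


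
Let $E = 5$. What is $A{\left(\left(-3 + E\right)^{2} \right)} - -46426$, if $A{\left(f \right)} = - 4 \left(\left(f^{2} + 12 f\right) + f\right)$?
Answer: $46154$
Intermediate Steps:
$A{\left(f \right)} = - 52 f - 4 f^{2}$ ($A{\left(f \right)} = - 4 \left(f^{2} + 13 f\right) = - 52 f - 4 f^{2}$)
$A{\left(\left(-3 + E\right)^{2} \right)} - -46426 = - 4 \left(-3 + 5\right)^{2} \left(13 + \left(-3 + 5\right)^{2}\right) - -46426 = - 4 \cdot 2^{2} \left(13 + 2^{2}\right) + 46426 = \left(-4\right) 4 \left(13 + 4\right) + 46426 = \left(-4\right) 4 \cdot 17 + 46426 = -272 + 46426 = 46154$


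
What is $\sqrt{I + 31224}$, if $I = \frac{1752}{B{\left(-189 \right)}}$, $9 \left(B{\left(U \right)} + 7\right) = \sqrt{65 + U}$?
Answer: $\sqrt{31224 - \frac{1752}{7 - \frac{2 i \sqrt{31}}{9}}} \approx 176.02 - 0.122 i$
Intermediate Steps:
$B{\left(U \right)} = -7 + \frac{\sqrt{65 + U}}{9}$
$I = \frac{1752}{-7 + \frac{2 i \sqrt{31}}{9}}$ ($I = \frac{1752}{-7 + \frac{\sqrt{65 - 189}}{9}} = \frac{1752}{-7 + \frac{\sqrt{-124}}{9}} = \frac{1752}{-7 + \frac{2 i \sqrt{31}}{9}} \approx -242.7 - 42.899 i$)
$\sqrt{I + 31224} = \sqrt{\left(- \frac{993384}{4093} - \frac{31536 i \sqrt{31}}{4093}\right) + 31224} = \sqrt{\frac{126806448}{4093} - \frac{31536 i \sqrt{31}}{4093}}$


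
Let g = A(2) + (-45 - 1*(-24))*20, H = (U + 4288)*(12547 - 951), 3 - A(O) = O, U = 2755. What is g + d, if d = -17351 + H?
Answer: 81652858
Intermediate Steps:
A(O) = 3 - O
H = 81670628 (H = (2755 + 4288)*(12547 - 951) = 7043*11596 = 81670628)
g = -419 (g = (3 - 1*2) + (-45 - 1*(-24))*20 = (3 - 2) + (-45 + 24)*20 = 1 - 21*20 = 1 - 420 = -419)
d = 81653277 (d = -17351 + 81670628 = 81653277)
g + d = -419 + 81653277 = 81652858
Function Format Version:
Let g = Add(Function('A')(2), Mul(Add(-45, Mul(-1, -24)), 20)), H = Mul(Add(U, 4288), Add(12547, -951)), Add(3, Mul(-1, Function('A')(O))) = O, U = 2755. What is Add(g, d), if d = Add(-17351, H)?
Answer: 81652858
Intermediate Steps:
Function('A')(O) = Add(3, Mul(-1, O))
H = 81670628 (H = Mul(Add(2755, 4288), Add(12547, -951)) = Mul(7043, 11596) = 81670628)
g = -419 (g = Add(Add(3, Mul(-1, 2)), Mul(Add(-45, Mul(-1, -24)), 20)) = Add(Add(3, -2), Mul(Add(-45, 24), 20)) = Add(1, Mul(-21, 20)) = Add(1, -420) = -419)
d = 81653277 (d = Add(-17351, 81670628) = 81653277)
Add(g, d) = Add(-419, 81653277) = 81652858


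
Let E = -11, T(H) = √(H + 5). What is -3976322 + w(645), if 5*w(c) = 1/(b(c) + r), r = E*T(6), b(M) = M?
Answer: -1648956875339/414694 + 11*√11/2073470 ≈ -3.9763e+6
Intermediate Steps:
T(H) = √(5 + H)
r = -11*√11 (r = -11*√(5 + 6) = -11*√11 ≈ -36.483)
w(c) = 1/(5*(c - 11*√11))
-3976322 + w(645) = -3976322 + 1/(5*(645 - 11*√11))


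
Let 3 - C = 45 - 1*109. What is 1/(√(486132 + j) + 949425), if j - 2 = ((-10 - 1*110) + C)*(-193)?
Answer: 949425/901407334262 - √496363/901407334262 ≈ 1.0525e-6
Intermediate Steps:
C = 67 (C = 3 - (45 - 1*109) = 3 - (45 - 109) = 3 - 1*(-64) = 3 + 64 = 67)
j = 10231 (j = 2 + ((-10 - 1*110) + 67)*(-193) = 2 + ((-10 - 110) + 67)*(-193) = 2 + (-120 + 67)*(-193) = 2 - 53*(-193) = 2 + 10229 = 10231)
1/(√(486132 + j) + 949425) = 1/(√(486132 + 10231) + 949425) = 1/(√496363 + 949425) = 1/(949425 + √496363)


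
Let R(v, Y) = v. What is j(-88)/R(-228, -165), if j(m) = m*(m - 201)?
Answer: -6358/57 ≈ -111.54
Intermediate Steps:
j(m) = m*(-201 + m)
j(-88)/R(-228, -165) = -88*(-201 - 88)/(-228) = -88*(-289)*(-1/228) = 25432*(-1/228) = -6358/57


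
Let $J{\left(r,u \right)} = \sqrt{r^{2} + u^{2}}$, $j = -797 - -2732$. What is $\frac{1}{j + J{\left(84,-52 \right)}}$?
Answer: $\frac{387}{746893} - \frac{4 \sqrt{610}}{3734465} \approx 0.00049169$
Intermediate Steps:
$j = 1935$ ($j = -797 + 2732 = 1935$)
$\frac{1}{j + J{\left(84,-52 \right)}} = \frac{1}{1935 + \sqrt{84^{2} + \left(-52\right)^{2}}} = \frac{1}{1935 + \sqrt{7056 + 2704}} = \frac{1}{1935 + \sqrt{9760}} = \frac{1}{1935 + 4 \sqrt{610}}$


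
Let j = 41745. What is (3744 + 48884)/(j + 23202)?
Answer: 52628/64947 ≈ 0.81032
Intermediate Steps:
(3744 + 48884)/(j + 23202) = (3744 + 48884)/(41745 + 23202) = 52628/64947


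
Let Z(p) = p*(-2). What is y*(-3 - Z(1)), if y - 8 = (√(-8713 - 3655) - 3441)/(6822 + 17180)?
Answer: -188575/24002 - 2*I*√773/12001 ≈ -7.8566 - 0.0046334*I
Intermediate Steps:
Z(p) = -2*p
y = 188575/24002 + 2*I*√773/12001 (y = 8 + (√(-8713 - 3655) - 3441)/(6822 + 17180) = 8 + (√(-12368) - 3441)/24002 = 8 + (4*I*√773 - 3441)*(1/24002) = 8 + (-3441 + 4*I*√773)*(1/24002) = 8 + (-3441/24002 + 2*I*√773/12001) = 188575/24002 + 2*I*√773/12001 ≈ 7.8566 + 0.0046334*I)
y*(-3 - Z(1)) = (188575/24002 + 2*I*√773/12001)*(-3 - (-2)) = (188575/24002 + 2*I*√773/12001)*(-3 - 1*(-2)) = (188575/24002 + 2*I*√773/12001)*(-3 + 2) = (188575/24002 + 2*I*√773/12001)*(-1) = -188575/24002 - 2*I*√773/12001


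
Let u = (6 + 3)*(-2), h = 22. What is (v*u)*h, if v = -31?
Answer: 12276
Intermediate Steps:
u = -18 (u = 9*(-2) = -18)
(v*u)*h = -31*(-18)*22 = 558*22 = 12276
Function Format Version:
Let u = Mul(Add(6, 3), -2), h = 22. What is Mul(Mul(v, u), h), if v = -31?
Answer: 12276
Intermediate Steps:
u = -18 (u = Mul(9, -2) = -18)
Mul(Mul(v, u), h) = Mul(Mul(-31, -18), 22) = Mul(558, 22) = 12276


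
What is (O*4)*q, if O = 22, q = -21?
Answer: -1848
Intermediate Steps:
(O*4)*q = (22*4)*(-21) = 88*(-21) = -1848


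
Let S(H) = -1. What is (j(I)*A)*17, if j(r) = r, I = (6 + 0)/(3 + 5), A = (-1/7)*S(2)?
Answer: 51/28 ≈ 1.8214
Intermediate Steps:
A = 1/7 (A = -1/7*(-1) = 1/7 ≈ 0.14286)
I = 3/4 (I = 6/8 = 6*(1/8) = 3/4 ≈ 0.75000)
(j(I)*A)*17 = ((3/4)*(1/7))*17 = (3/28)*17 = 51/28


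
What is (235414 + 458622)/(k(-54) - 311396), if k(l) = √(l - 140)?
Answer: -108060017128/48483734505 - 347018*I*√194/48483734505 ≈ -2.2288 - 9.9691e-5*I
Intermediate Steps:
k(l) = √(-140 + l)
(235414 + 458622)/(k(-54) - 311396) = (235414 + 458622)/(√(-140 - 54) - 311396) = 694036/(√(-194) - 311396) = 694036/(I*√194 - 311396) = 694036/(-311396 + I*√194)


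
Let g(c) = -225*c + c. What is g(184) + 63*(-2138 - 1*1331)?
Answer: -259763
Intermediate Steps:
g(c) = -224*c
g(184) + 63*(-2138 - 1*1331) = -224*184 + 63*(-2138 - 1*1331) = -41216 + 63*(-2138 - 1331) = -41216 + 63*(-3469) = -41216 - 218547 = -259763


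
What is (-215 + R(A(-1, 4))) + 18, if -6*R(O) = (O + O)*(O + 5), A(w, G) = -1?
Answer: -587/3 ≈ -195.67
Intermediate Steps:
R(O) = -O*(5 + O)/3 (R(O) = -(O + O)*(O + 5)/6 = -2*O*(5 + O)/6 = -O*(5 + O)/3)
(-215 + R(A(-1, 4))) + 18 = (-215 - ⅓*(-1)*(5 - 1)) + 18 = (-215 - ⅓*(-1)*4) + 18 = (-215 + 4/3) + 18 = -641/3 + 18 = -587/3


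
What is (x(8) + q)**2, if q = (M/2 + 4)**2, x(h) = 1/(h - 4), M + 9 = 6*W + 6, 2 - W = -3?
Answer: 375769/4 ≈ 93942.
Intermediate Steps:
W = 5 (W = 2 - 1*(-3) = 2 + 3 = 5)
M = 27 (M = -9 + (6*5 + 6) = -9 + (30 + 6) = -9 + 36 = 27)
x(h) = 1/(-4 + h)
q = 1225/4 (q = (27/2 + 4)**2 = (35/2)**2 = 1225/4 ≈ 306.25)
(x(8) + q)**2 = (1/(-4 + 8) + 1225/4)**2 = (1/4 + 1225/4)**2 = (613/2)**2 = 375769/4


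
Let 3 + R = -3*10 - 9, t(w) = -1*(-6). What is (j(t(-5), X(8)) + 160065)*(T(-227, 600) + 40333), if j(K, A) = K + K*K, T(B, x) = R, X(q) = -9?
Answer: 6450871137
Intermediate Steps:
t(w) = 6
R = -42 (R = -3 + (-3*10 - 9) = -3 + (-30 - 9) = -3 - 39 = -42)
T(B, x) = -42
j(K, A) = K + K²
(j(t(-5), X(8)) + 160065)*(T(-227, 600) + 40333) = (6*(1 + 6) + 160065)*(-42 + 40333) = (6*7 + 160065)*40291 = (42 + 160065)*40291 = 160107*40291 = 6450871137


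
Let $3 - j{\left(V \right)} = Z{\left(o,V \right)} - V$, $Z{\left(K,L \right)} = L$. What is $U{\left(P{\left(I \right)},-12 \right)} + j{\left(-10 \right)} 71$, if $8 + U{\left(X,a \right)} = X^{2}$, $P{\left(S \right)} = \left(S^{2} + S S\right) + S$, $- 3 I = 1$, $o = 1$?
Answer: $\frac{16606}{81} \approx 205.01$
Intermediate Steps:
$I = - \frac{1}{3}$ ($I = \left(- \frac{1}{3}\right) 1 = - \frac{1}{3} \approx -0.33333$)
$j{\left(V \right)} = 3$ ($j{\left(V \right)} = 3 - \left(V - V\right) = 3 - 0 = 3 + 0 = 3$)
$P{\left(S \right)} = S + 2 S^{2}$ ($P{\left(S \right)} = \left(S^{2} + S^{2}\right) + S = 2 S^{2} + S = S + 2 S^{2}$)
$U{\left(X,a \right)} = -8 + X^{2}$
$U{\left(P{\left(I \right)},-12 \right)} + j{\left(-10 \right)} 71 = \left(-8 + \left(- \frac{1 + 2 \left(- \frac{1}{3}\right)}{3}\right)^{2}\right) + 3 \cdot 71 = \left(-8 + \left(- \frac{1 - \frac{2}{3}}{3}\right)^{2}\right) + 213 = \left(-8 + \left(\left(- \frac{1}{3}\right) \frac{1}{3}\right)^{2}\right) + 213 = \left(-8 + \left(- \frac{1}{9}\right)^{2}\right) + 213 = \left(-8 + \frac{1}{81}\right) + 213 = - \frac{647}{81} + 213 = \frac{16606}{81}$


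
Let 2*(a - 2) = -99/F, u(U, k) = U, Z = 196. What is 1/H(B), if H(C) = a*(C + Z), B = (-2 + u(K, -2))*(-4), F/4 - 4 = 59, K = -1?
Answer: 7/2626 ≈ 0.0026657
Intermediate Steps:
F = 252 (F = 16 + 4*59 = 16 + 236 = 252)
a = 101/56 (a = 2 + (-99/252)/2 = 2 + (-99*1/252)/2 = 2 + (½)*(-11/28) = 2 - 11/56 = 101/56 ≈ 1.8036)
B = 12 (B = (-2 - 1)*(-4) = -3*(-4) = 12)
H(C) = 707/2 + 101*C/56 (H(C) = 101*(C + 196)/56 = 101*(196 + C)/56 = 707/2 + 101*C/56)
1/H(B) = 1/(707/2 + (101/56)*12) = 1/(707/2 + 303/14) = 1/(2626/7) = 7/2626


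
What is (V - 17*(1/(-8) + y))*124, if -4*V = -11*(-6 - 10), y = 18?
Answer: -86273/2 ≈ -43137.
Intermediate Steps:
V = -44 (V = -(-11)*(-6 - 10)/4 = -(-11)*(-16)/4 = -¼*176 = -44)
(V - 17*(1/(-8) + y))*124 = (-44 - 17*(1/(-8) + 18))*124 = (-44 - 17*(-⅛ + 18))*124 = (-44 - 17*143/8)*124 = (-44 - 2431/8)*124 = -2783/8*124 = -86273/2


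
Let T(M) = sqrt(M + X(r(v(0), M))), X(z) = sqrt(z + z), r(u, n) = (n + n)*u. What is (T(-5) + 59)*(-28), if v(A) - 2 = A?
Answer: -1652 - 28*sqrt(-5 + 2*I*sqrt(10)) ≈ -1686.6 - 71.557*I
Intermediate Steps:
v(A) = 2 + A
r(u, n) = 2*n*u (r(u, n) = (2*n)*u = 2*n*u)
X(z) = sqrt(2)*sqrt(z) (X(z) = sqrt(2*z) = sqrt(2)*sqrt(z))
T(M) = sqrt(M + 2*sqrt(2)*sqrt(M)) (T(M) = sqrt(M + sqrt(2)*sqrt(2*M*(2 + 0))) = sqrt(M + sqrt(2)*sqrt(2*M*2)) = sqrt(M + sqrt(2)*sqrt(4*M)) = sqrt(M + sqrt(2)*(2*sqrt(M))) = sqrt(M + 2*sqrt(2)*sqrt(M)))
(T(-5) + 59)*(-28) = (sqrt(-5 + 2*sqrt(2)*sqrt(-5)) + 59)*(-28) = (sqrt(-5 + 2*sqrt(2)*(I*sqrt(5))) + 59)*(-28) = (sqrt(-5 + 2*I*sqrt(10)) + 59)*(-28) = (59 + sqrt(-5 + 2*I*sqrt(10)))*(-28) = -1652 - 28*sqrt(-5 + 2*I*sqrt(10))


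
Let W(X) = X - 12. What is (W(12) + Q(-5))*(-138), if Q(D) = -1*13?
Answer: 1794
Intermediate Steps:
Q(D) = -13
W(X) = -12 + X
(W(12) + Q(-5))*(-138) = ((-12 + 12) - 13)*(-138) = (0 - 13)*(-138) = -13*(-138) = 1794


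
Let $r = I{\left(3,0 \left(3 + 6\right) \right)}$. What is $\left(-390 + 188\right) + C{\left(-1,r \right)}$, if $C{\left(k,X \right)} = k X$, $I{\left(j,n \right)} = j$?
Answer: $-205$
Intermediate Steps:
$r = 3$
$C{\left(k,X \right)} = X k$
$\left(-390 + 188\right) + C{\left(-1,r \right)} = \left(-390 + 188\right) + 3 \left(-1\right) = -202 - 3 = -205$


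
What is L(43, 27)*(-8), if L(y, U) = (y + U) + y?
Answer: -904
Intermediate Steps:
L(y, U) = U + 2*y (L(y, U) = (U + y) + y = U + 2*y)
L(43, 27)*(-8) = (27 + 2*43)*(-8) = (27 + 86)*(-8) = 113*(-8) = -904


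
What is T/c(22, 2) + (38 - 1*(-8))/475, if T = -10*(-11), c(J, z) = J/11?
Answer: 26171/475 ≈ 55.097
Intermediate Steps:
c(J, z) = J/11 (c(J, z) = J*(1/11) = J/11)
T = 110
T/c(22, 2) + (38 - 1*(-8))/475 = 110/(((1/11)*22)) + (38 - 1*(-8))/475 = 110/2 + (38 + 8)*(1/475) = 110*(½) + 46*(1/475) = 55 + 46/475 = 26171/475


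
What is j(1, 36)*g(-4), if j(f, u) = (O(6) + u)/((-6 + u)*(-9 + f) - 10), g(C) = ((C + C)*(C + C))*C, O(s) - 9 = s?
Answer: 6528/125 ≈ 52.224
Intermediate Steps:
O(s) = 9 + s
g(C) = 4*C³ (g(C) = ((2*C)*(2*C))*C = (4*C²)*C = 4*C³)
j(f, u) = (15 + u)/(-10 + (-9 + f)*(-6 + u)) (j(f, u) = ((9 + 6) + u)/((-6 + u)*(-9 + f) - 10) = (15 + u)/((-9 + f)*(-6 + u) - 10) = (15 + u)/(-10 + (-9 + f)*(-6 + u)))
j(1, 36)*g(-4) = ((15 + 36)/(44 - 9*36 - 6*1 + 1*36))*(4*(-4)³) = (51/(44 - 324 - 6 + 36))*(4*(-64)) = (51/(-250))*(-256) = -1/250*51*(-256) = -51/250*(-256) = 6528/125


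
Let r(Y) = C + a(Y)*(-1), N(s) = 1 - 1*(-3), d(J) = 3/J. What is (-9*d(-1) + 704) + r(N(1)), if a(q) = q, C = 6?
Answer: 733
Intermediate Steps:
N(s) = 4 (N(s) = 1 + 3 = 4)
r(Y) = 6 - Y (r(Y) = 6 + Y*(-1) = 6 - Y)
(-9*d(-1) + 704) + r(N(1)) = (-27/(-1) + 704) + (6 - 1*4) = (-27*(-1) + 704) + (6 - 4) = (-9*(-3) + 704) + 2 = (27 + 704) + 2 = 731 + 2 = 733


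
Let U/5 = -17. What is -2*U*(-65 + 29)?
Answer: -6120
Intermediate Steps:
U = -85 (U = 5*(-17) = -85)
-2*U*(-65 + 29) = -(-170)*(-65 + 29) = -(-170)*(-36) = -2*3060 = -6120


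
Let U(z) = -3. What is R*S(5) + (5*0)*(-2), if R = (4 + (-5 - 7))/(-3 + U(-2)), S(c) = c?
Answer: 20/3 ≈ 6.6667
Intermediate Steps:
R = 4/3 (R = (4 + (-5 - 7))/(-3 - 3) = (4 - 12)/(-6) = -8*(-1/6) = 4/3 ≈ 1.3333)
R*S(5) + (5*0)*(-2) = (4/3)*5 + (5*0)*(-2) = 20/3 + 0*(-2) = 20/3 + 0 = 20/3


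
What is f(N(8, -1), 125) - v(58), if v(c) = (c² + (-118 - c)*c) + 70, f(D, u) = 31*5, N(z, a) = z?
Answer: 6929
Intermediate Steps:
f(D, u) = 155
v(c) = 70 + c² + c*(-118 - c) (v(c) = (c² + c*(-118 - c)) + 70 = 70 + c² + c*(-118 - c))
f(N(8, -1), 125) - v(58) = 155 - (70 - 118*58) = 155 - (70 - 6844) = 155 - 1*(-6774) = 155 + 6774 = 6929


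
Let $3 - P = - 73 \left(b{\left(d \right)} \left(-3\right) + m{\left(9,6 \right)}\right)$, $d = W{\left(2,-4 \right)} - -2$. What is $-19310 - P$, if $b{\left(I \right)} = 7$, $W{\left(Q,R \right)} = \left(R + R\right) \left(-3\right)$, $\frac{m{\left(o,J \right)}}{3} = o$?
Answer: $-19751$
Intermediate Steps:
$m{\left(o,J \right)} = 3 o$
$W{\left(Q,R \right)} = - 6 R$ ($W{\left(Q,R \right)} = 2 R \left(-3\right) = - 6 R$)
$d = 26$ ($d = \left(-6\right) \left(-4\right) - -2 = 24 + 2 = 26$)
$P = 441$ ($P = 3 - - 73 \left(7 \left(-3\right) + 3 \cdot 9\right) = 3 - - 73 \left(-21 + 27\right) = 3 - \left(-73\right) 6 = 3 - -438 = 3 + 438 = 441$)
$-19310 - P = -19310 - 441 = -19751$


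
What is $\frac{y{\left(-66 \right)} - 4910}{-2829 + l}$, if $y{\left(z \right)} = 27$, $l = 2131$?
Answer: $\frac{4883}{698} \approx 6.9957$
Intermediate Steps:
$\frac{y{\left(-66 \right)} - 4910}{-2829 + l} = \frac{27 - 4910}{-2829 + 2131} = - \frac{4883}{-698} = \left(-4883\right) \left(- \frac{1}{698}\right) = \frac{4883}{698}$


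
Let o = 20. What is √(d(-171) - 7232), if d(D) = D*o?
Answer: 2*I*√2663 ≈ 103.21*I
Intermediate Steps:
d(D) = 20*D (d(D) = D*20 = 20*D)
√(d(-171) - 7232) = √(20*(-171) - 7232) = √(-3420 - 7232) = √(-10652) = 2*I*√2663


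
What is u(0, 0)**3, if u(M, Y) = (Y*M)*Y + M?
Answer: 0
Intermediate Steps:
u(M, Y) = M + M*Y**2 (u(M, Y) = (M*Y)*Y + M = M*Y**2 + M = M + M*Y**2)
u(0, 0)**3 = (0*(1 + 0**2))**3 = (0*(1 + 0))**3 = (0*1)**3 = 0**3 = 0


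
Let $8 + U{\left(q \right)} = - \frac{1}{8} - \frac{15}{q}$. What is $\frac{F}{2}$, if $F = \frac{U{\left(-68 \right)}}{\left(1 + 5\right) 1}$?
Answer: $- \frac{1075}{1632} \approx -0.6587$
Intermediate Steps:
$U{\left(q \right)} = - \frac{65}{8} - \frac{15}{q}$ ($U{\left(q \right)} = -8 - \left(\frac{1}{8} + \frac{15}{q}\right) = - \frac{65}{8} - \frac{15}{q}$)
$F = - \frac{1075}{816}$ ($F = \frac{- \frac{65}{8} - \frac{15}{-68}}{\left(1 + 5\right) 1} = \frac{- \frac{65}{8} - - \frac{15}{68}}{6 \cdot 1} = \frac{- \frac{65}{8} + \frac{15}{68}}{6} = \left(- \frac{1075}{136}\right) \frac{1}{6} = - \frac{1075}{816} \approx -1.3174$)
$\frac{F}{2} = - \frac{1075}{816 \cdot 2} = \left(- \frac{1075}{816}\right) \frac{1}{2} = - \frac{1075}{1632}$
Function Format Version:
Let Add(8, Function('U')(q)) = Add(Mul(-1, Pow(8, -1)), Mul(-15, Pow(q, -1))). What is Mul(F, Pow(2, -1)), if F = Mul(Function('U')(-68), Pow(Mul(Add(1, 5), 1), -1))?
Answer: Rational(-1075, 1632) ≈ -0.65870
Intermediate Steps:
Function('U')(q) = Add(Rational(-65, 8), Mul(-15, Pow(q, -1))) (Function('U')(q) = Add(-8, Add(Mul(-1, Pow(8, -1)), Mul(-15, Pow(q, -1)))) = Add(-8, Add(Mul(-1, Rational(1, 8)), Mul(-15, Pow(q, -1)))) = Add(-8, Add(Rational(-1, 8), Mul(-15, Pow(q, -1)))) = Add(Rational(-65, 8), Mul(-15, Pow(q, -1))))
F = Rational(-1075, 816) (F = Mul(Add(Rational(-65, 8), Mul(-15, Pow(-68, -1))), Pow(Mul(Add(1, 5), 1), -1)) = Mul(Add(Rational(-65, 8), Mul(-15, Rational(-1, 68))), Pow(Mul(6, 1), -1)) = Mul(Add(Rational(-65, 8), Rational(15, 68)), Pow(6, -1)) = Mul(Rational(-1075, 136), Rational(1, 6)) = Rational(-1075, 816) ≈ -1.3174)
Mul(F, Pow(2, -1)) = Mul(Rational(-1075, 816), Pow(2, -1)) = Mul(Rational(-1075, 816), Rational(1, 2)) = Rational(-1075, 1632)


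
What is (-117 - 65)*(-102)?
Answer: 18564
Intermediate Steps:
(-117 - 65)*(-102) = -182*(-102) = 18564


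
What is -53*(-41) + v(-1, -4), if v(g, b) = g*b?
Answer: 2177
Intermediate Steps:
v(g, b) = b*g
-53*(-41) + v(-1, -4) = -53*(-41) - 4*(-1) = 2173 + 4 = 2177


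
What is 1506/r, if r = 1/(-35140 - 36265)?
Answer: -107535930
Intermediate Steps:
r = -1/71405 (r = 1/(-71405) = -1/71405 ≈ -1.4005e-5)
1506/r = 1506/(-1/71405) = 1506*(-71405) = -107535930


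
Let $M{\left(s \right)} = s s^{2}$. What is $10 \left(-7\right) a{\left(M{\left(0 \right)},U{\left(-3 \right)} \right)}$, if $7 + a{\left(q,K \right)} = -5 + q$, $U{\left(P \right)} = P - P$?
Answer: $840$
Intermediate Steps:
$U{\left(P \right)} = 0$
$M{\left(s \right)} = s^{3}$
$a{\left(q,K \right)} = -12 + q$ ($a{\left(q,K \right)} = -7 + \left(-5 + q\right) = -12 + q$)
$10 \left(-7\right) a{\left(M{\left(0 \right)},U{\left(-3 \right)} \right)} = 10 \left(-7\right) \left(-12 + 0^{3}\right) = - 70 \left(-12 + 0\right) = \left(-70\right) \left(-12\right) = 840$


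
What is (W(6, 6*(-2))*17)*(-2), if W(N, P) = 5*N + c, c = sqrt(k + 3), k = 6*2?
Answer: -1020 - 34*sqrt(15) ≈ -1151.7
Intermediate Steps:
k = 12
c = sqrt(15) (c = sqrt(12 + 3) = sqrt(15) ≈ 3.8730)
W(N, P) = sqrt(15) + 5*N (W(N, P) = 5*N + sqrt(15) = sqrt(15) + 5*N)
(W(6, 6*(-2))*17)*(-2) = ((sqrt(15) + 5*6)*17)*(-2) = ((sqrt(15) + 30)*17)*(-2) = ((30 + sqrt(15))*17)*(-2) = (510 + 17*sqrt(15))*(-2) = -1020 - 34*sqrt(15)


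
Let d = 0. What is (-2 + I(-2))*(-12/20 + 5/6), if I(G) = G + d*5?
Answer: -14/15 ≈ -0.93333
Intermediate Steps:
I(G) = G (I(G) = G + 0*5 = G + 0 = G)
(-2 + I(-2))*(-12/20 + 5/6) = (-2 - 2)*(-12/20 + 5/6) = -4*(-12*1/20 + 5*(1/6)) = -4*(-3/5 + 5/6) = -4*7/30 = -14/15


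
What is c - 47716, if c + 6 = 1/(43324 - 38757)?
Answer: -217946373/4567 ≈ -47722.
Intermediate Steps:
c = -27401/4567 (c = -6 + 1/(43324 - 38757) = -6 + 1/4567 = -27401/4567 ≈ -5.9998)
c - 47716 = -27401/4567 - 47716 = -217946373/4567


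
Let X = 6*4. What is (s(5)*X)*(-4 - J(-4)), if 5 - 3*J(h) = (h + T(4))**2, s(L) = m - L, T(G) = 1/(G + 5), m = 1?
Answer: 4864/81 ≈ 60.049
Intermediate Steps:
T(G) = 1/(5 + G)
X = 24
s(L) = 1 - L
J(h) = 5/3 - (1/9 + h)**2/3 (J(h) = 5/3 - (h + 1/(5 + 4))**2/3 = 5/3 - (h + 1/9)**2/3 = 5/3 - (1/9 + h)**2/3)
(s(5)*X)*(-4 - J(-4)) = ((1 - 1*5)*24)*(-4 - (5/3 - (1 + 9*(-4))**2/243)) = ((1 - 5)*24)*(-4 - (5/3 - (1 - 36)**2/243)) = (-4*24)*(-4 - (5/3 - 1/243*(-35)**2)) = -96*(-4 - (5/3 - 1/243*1225)) = -96*(-4 - (5/3 - 1225/243)) = -96*(-4 - 1*(-820/243)) = -96*(-4 + 820/243) = -96*(-152/243) = 4864/81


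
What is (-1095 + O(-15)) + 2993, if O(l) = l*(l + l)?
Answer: 2348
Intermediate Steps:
O(l) = 2*l² (O(l) = l*(2*l) = 2*l²)
(-1095 + O(-15)) + 2993 = (-1095 + 2*(-15)²) + 2993 = (-1095 + 2*225) + 2993 = (-1095 + 450) + 2993 = -645 + 2993 = 2348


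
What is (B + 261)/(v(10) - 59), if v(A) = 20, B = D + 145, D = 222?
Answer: -628/39 ≈ -16.103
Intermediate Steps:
B = 367 (B = 222 + 145 = 367)
(B + 261)/(v(10) - 59) = (367 + 261)/(20 - 59) = 628/(-39) = 628*(-1/39) = -628/39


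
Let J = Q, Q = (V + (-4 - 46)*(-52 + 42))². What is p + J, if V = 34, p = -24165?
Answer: 260991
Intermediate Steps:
Q = 285156 (Q = (34 + (-4 - 46)*(-52 + 42))² = (34 - 50*(-10))² = (34 + 500)² = 534² = 285156)
J = 285156
p + J = -24165 + 285156 = 260991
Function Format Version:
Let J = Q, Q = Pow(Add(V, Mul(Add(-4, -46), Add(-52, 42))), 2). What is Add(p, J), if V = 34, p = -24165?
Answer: 260991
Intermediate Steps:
Q = 285156 (Q = Pow(Add(34, Mul(Add(-4, -46), Add(-52, 42))), 2) = Pow(Add(34, Mul(-50, -10)), 2) = Pow(Add(34, 500), 2) = Pow(534, 2) = 285156)
J = 285156
Add(p, J) = Add(-24165, 285156) = 260991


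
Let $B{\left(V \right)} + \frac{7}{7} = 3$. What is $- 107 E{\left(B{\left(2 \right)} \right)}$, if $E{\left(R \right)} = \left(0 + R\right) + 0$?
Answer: $-214$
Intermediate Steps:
$B{\left(V \right)} = 2$ ($B{\left(V \right)} = -1 + 3 = 2$)
$E{\left(R \right)} = R$ ($E{\left(R \right)} = R + 0 = R$)
$- 107 E{\left(B{\left(2 \right)} \right)} = \left(-107\right) 2 = -214$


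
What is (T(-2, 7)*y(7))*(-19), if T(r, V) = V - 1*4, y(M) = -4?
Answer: 228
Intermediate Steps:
T(r, V) = -4 + V (T(r, V) = V - 4 = -4 + V)
(T(-2, 7)*y(7))*(-19) = ((-4 + 7)*(-4))*(-19) = (3*(-4))*(-19) = -12*(-19) = 228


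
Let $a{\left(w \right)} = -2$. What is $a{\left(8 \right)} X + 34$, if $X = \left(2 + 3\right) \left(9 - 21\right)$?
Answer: $154$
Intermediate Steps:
$X = -60$ ($X = 5 \left(-12\right) = -60$)
$a{\left(8 \right)} X + 34 = \left(-2\right) \left(-60\right) + 34 = 120 + 34 = 154$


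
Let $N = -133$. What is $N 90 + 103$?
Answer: $-11867$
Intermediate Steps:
$N 90 + 103 = \left(-133\right) 90 + 103 = -11970 + 103 = -11867$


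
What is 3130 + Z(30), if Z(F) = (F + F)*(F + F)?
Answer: 6730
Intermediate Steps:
Z(F) = 4*F² (Z(F) = (2*F)*(2*F) = 4*F²)
3130 + Z(30) = 3130 + 4*30² = 3130 + 4*900 = 3130 + 3600 = 6730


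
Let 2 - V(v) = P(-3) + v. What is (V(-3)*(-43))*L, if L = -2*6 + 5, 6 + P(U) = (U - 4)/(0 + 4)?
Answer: 15351/4 ≈ 3837.8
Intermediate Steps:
P(U) = -7 + U/4 (P(U) = -6 + (U - 4)/(0 + 4) = -6 + (-4 + U)/4 = -6 + (-4 + U)*(¼) = -6 + (-1 + U/4) = -7 + U/4)
V(v) = 39/4 - v (V(v) = 2 - ((-7 + (¼)*(-3)) + v) = 2 - ((-7 - ¾) + v) = 2 - (-31/4 + v) = 2 + (31/4 - v) = 39/4 - v)
L = -7 (L = -12 + 5 = -7)
(V(-3)*(-43))*L = ((39/4 - 1*(-3))*(-43))*(-7) = ((39/4 + 3)*(-43))*(-7) = ((51/4)*(-43))*(-7) = -2193/4*(-7) = 15351/4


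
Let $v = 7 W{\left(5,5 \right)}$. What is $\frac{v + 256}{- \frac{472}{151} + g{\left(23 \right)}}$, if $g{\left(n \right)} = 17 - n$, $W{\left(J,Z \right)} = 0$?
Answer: $- \frac{19328}{689} \approx -28.052$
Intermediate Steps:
$v = 0$ ($v = 7 \cdot 0 = 0$)
$\frac{v + 256}{- \frac{472}{151} + g{\left(23 \right)}} = \frac{0 + 256}{- \frac{472}{151} + \left(17 - 23\right)} = \frac{256}{\left(-472\right) \frac{1}{151} + \left(17 - 23\right)} = \frac{256}{- \frac{472}{151} - 6} = \frac{256}{- \frac{1378}{151}} = 256 \left(- \frac{151}{1378}\right) = - \frac{19328}{689}$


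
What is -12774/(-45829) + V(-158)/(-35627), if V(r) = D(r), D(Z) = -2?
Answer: 455190956/1632749783 ≈ 0.27879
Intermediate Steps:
V(r) = -2
-12774/(-45829) + V(-158)/(-35627) = -12774/(-45829) - 2/(-35627) = -12774*(-1/45829) - 2*(-1/35627) = 12774/45829 + 2/35627 = 455190956/1632749783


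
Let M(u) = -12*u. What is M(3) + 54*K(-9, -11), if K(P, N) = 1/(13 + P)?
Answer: -45/2 ≈ -22.500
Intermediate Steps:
M(3) + 54*K(-9, -11) = -12*3 + 54/(13 - 9) = -36 + 54/4 = -36 + 54*(¼) = -36 + 27/2 = -45/2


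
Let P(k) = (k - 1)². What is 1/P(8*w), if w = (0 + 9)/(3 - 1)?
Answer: 1/1225 ≈ 0.00081633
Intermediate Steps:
w = 9/2 ≈ 4.5000
P(k) = (-1 + k)²
1/P(8*w) = 1/((-1 + 8*(9/2))²) = 1/((-1 + 36)²) = 1/(35²) = 1/1225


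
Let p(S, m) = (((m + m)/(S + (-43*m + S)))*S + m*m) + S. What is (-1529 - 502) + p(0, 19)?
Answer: -1670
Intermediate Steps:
p(S, m) = S + m² + 2*S*m/(-43*m + 2*S) (p(S, m) = (((2*m)/(S + (S - 43*m)))*S + m²) + S = (((2*m)/(-43*m + 2*S))*S + m²) + S = ((2*m/(-43*m + 2*S))*S + m²) + S = (2*S*m/(-43*m + 2*S) + m²) + S = (m² + 2*S*m/(-43*m + 2*S)) + S = S + m² + 2*S*m/(-43*m + 2*S))
(-1529 - 502) + p(0, 19) = (-1529 - 502) + (-43*19³ + 2*0² - 41*0*19 + 2*0*19²)/(-43*19 + 2*0) = -2031 + (-43*6859 + 2*0 + 0 + 2*0*361)/(-817 + 0) = -2031 + (-294937 + 0 + 0 + 0)/(-817) = -2031 - 1/817*(-294937) = -2031 + 361 = -1670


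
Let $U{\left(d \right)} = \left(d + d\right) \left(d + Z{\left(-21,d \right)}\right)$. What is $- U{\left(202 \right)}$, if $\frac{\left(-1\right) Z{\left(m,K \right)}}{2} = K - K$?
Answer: $-81608$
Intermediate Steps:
$Z{\left(m,K \right)} = 0$ ($Z{\left(m,K \right)} = - 2 \left(K - K\right) = \left(-2\right) 0 = 0$)
$U{\left(d \right)} = 2 d^{2}$ ($U{\left(d \right)} = \left(d + d\right) \left(d + 0\right) = 2 d d = 2 d^{2}$)
$- U{\left(202 \right)} = - 2 \cdot 202^{2} = - 2 \cdot 40804 = \left(-1\right) 81608 = -81608$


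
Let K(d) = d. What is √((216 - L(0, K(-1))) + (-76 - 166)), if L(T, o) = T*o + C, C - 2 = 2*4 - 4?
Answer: 4*I*√2 ≈ 5.6569*I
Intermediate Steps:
C = 6 (C = 2 + (2*4 - 4) = 2 + (8 - 4) = 2 + 4 = 6)
L(T, o) = 6 + T*o (L(T, o) = T*o + 6 = 6 + T*o)
√((216 - L(0, K(-1))) + (-76 - 166)) = √((216 - (6 + 0*(-1))) + (-76 - 166)) = √((216 - (6 + 0)) - 242) = √((216 - 1*6) - 242) = √((216 - 6) - 242) = √(210 - 242) = √(-32) = 4*I*√2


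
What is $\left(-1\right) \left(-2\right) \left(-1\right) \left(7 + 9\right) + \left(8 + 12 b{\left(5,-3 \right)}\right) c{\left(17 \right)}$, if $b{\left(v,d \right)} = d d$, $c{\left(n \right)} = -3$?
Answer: $-380$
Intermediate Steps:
$b{\left(v,d \right)} = d^{2}$
$\left(-1\right) \left(-2\right) \left(-1\right) \left(7 + 9\right) + \left(8 + 12 b{\left(5,-3 \right)}\right) c{\left(17 \right)} = \left(-1\right) \left(-2\right) \left(-1\right) \left(7 + 9\right) + \left(8 + 12 \left(-3\right)^{2}\right) \left(-3\right) = 2 \left(-1\right) 16 + \left(8 + 12 \cdot 9\right) \left(-3\right) = \left(-2\right) 16 + \left(8 + 108\right) \left(-3\right) = -32 + 116 \left(-3\right) = -32 - 348 = -380$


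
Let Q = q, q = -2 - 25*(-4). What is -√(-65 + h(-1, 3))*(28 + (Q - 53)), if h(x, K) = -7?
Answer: -438*I*√2 ≈ -619.43*I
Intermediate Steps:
q = 98 (q = -2 - 5*(-20) = -2 + 100 = 98)
Q = 98
-√(-65 + h(-1, 3))*(28 + (Q - 53)) = -√(-65 - 7)*(28 + (98 - 53)) = -√(-72)*(28 + 45) = -6*I*√2*73 = -438*I*√2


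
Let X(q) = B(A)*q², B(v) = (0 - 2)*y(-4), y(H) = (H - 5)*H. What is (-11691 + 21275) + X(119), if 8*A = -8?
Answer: -1010008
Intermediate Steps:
y(H) = H*(-5 + H) (y(H) = (-5 + H)*H = H*(-5 + H))
A = -1 (A = (⅛)*(-8) = -1)
B(v) = -72 (B(v) = (0 - 2)*(-4*(-5 - 4)) = -(-8)*(-9) = -2*36 = -72)
X(q) = -72*q²
(-11691 + 21275) + X(119) = (-11691 + 21275) - 72*119² = 9584 - 72*14161 = 9584 - 1019592 = -1010008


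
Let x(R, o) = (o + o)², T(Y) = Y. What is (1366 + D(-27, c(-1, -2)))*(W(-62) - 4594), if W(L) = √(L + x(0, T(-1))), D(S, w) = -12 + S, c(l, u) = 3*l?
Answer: -6096238 + 1327*I*√58 ≈ -6.0962e+6 + 10106.0*I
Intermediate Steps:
x(R, o) = 4*o² (x(R, o) = (2*o)² = 4*o²)
W(L) = √(4 + L) (W(L) = √(L + 4*(-1)²) = √(L + 4*1) = √(L + 4) = √(4 + L))
(1366 + D(-27, c(-1, -2)))*(W(-62) - 4594) = (1366 + (-12 - 27))*(√(4 - 62) - 4594) = (1366 - 39)*(√(-58) - 4594) = 1327*(I*√58 - 4594) = 1327*(-4594 + I*√58) = -6096238 + 1327*I*√58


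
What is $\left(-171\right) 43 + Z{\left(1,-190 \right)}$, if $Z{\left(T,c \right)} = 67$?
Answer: $-7286$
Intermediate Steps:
$\left(-171\right) 43 + Z{\left(1,-190 \right)} = \left(-171\right) 43 + 67 = -7353 + 67 = -7286$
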